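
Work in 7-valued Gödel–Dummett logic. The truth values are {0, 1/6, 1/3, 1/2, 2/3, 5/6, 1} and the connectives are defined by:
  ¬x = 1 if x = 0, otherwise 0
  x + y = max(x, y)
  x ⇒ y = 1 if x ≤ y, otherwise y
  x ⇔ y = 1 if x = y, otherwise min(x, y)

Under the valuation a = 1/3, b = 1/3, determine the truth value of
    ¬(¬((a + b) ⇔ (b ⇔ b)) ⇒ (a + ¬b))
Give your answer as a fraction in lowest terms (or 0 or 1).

0

a + b = 1/3 + 1/3 = 1/3
b ⇔ b = 1/3 ⇔ 1/3 = 1
(a + b) ⇔ (b ⇔ b) = 1/3 ⇔ 1 = 1/3
¬((a + b) ⇔ (b ⇔ b)) = ¬1/3 = 0
¬b = ¬1/3 = 0
a + ¬b = 1/3 + 0 = 1/3
¬((a + b) ⇔ (b ⇔ b)) ⇒ (a + ¬b) = 0 ⇒ 1/3 = 1
¬(¬((a + b) ⇔ (b ⇔ b)) ⇒ (a + ¬b)) = ¬1 = 0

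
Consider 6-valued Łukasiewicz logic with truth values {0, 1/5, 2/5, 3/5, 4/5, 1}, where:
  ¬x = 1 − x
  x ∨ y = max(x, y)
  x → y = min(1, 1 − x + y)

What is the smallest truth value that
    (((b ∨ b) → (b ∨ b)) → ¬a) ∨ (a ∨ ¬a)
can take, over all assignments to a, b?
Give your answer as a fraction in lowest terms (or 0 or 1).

3/5

Take a = 2/5, b = 0:
b ∨ b = 0 ∨ 0 = 0
b ∨ b = 0 ∨ 0 = 0
(b ∨ b) → (b ∨ b) = 0 → 0 = 1
¬a = ¬2/5 = 3/5
((b ∨ b) → (b ∨ b)) → ¬a = 1 → 3/5 = 3/5
¬a = ¬2/5 = 3/5
a ∨ ¬a = 2/5 ∨ 3/5 = 3/5
(((b ∨ b) → (b ∨ b)) → ¬a) ∨ (a ∨ ¬a) = 3/5 ∨ 3/5 = 3/5
No assignment yields a value below 3/5, so this is the minimum.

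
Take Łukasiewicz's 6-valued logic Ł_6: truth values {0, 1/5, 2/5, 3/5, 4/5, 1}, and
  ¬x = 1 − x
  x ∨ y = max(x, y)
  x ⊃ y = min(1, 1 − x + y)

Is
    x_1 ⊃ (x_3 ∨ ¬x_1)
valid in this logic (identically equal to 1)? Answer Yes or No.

No

Counterexample: take x_1 = 3/5, x_3 = 0.
¬x_1 = ¬3/5 = 2/5
x_3 ∨ ¬x_1 = 0 ∨ 2/5 = 2/5
x_1 ⊃ (x_3 ∨ ¬x_1) = 3/5 ⊃ 2/5 = 4/5
This gives 4/5 ≠ 1.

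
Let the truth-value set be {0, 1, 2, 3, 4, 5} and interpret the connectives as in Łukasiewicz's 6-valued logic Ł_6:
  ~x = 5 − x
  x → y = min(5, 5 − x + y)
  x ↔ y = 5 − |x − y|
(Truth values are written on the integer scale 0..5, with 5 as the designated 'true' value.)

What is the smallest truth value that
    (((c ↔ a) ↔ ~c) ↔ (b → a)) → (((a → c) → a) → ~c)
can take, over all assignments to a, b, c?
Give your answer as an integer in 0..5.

Take a = 2, b = 4, c = 5:
c ↔ a = 5 ↔ 2 = 2
~c = ~5 = 0
(c ↔ a) ↔ ~c = 2 ↔ 0 = 3
b → a = 4 → 2 = 3
((c ↔ a) ↔ ~c) ↔ (b → a) = 3 ↔ 3 = 5
a → c = 2 → 5 = 5
(a → c) → a = 5 → 2 = 2
~c = ~5 = 0
((a → c) → a) → ~c = 2 → 0 = 3
(((c ↔ a) ↔ ~c) ↔ (b → a)) → (((a → c) → a) → ~c) = 5 → 3 = 3
No assignment yields a value below 3, so this is the minimum.

3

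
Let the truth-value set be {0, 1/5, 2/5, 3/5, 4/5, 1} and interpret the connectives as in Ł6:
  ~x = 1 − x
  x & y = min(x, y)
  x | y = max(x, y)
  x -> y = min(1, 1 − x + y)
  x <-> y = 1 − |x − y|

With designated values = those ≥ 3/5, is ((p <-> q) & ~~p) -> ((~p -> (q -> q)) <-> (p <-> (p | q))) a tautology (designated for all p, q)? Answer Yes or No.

At p = 4/5, q = 2/5, for instance:
p <-> q = 4/5 <-> 2/5 = 3/5
~p = ~4/5 = 1/5
~~p = ~1/5 = 4/5
(p <-> q) & ~~p = 3/5 & 4/5 = 3/5
~p = ~4/5 = 1/5
q -> q = 2/5 -> 2/5 = 1
~p -> (q -> q) = 1/5 -> 1 = 1
p | q = 4/5 | 2/5 = 4/5
p <-> (p | q) = 4/5 <-> 4/5 = 1
(~p -> (q -> q)) <-> (p <-> (p | q)) = 1 <-> 1 = 1
((p <-> q) & ~~p) -> ((~p -> (q -> q)) <-> (p <-> (p | q))) = 3/5 -> 1 = 1
and checking the remaining 35 assignments likewise gives ≥ 3/5 in every case.

Yes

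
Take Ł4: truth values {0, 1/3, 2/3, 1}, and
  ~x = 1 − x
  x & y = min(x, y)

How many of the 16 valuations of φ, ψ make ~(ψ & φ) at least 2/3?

12

φ = 0, ψ = 0 ↦ 1  ≥
φ = 0, ψ = 1/3 ↦ 1  ≥
φ = 0, ψ = 2/3 ↦ 1  ≥
φ = 0, ψ = 1 ↦ 1  ≥
φ = 1/3, ψ = 0 ↦ 1  ≥
φ = 1/3, ψ = 1/3 ↦ 2/3  ≥
φ = 1/3, ψ = 2/3 ↦ 2/3  ≥
φ = 1/3, ψ = 1 ↦ 2/3  ≥
φ = 2/3, ψ = 0 ↦ 1  ≥
φ = 2/3, ψ = 1/3 ↦ 2/3  ≥
φ = 2/3, ψ = 2/3 ↦ 1/3  <
φ = 2/3, ψ = 1 ↦ 1/3  <
φ = 1, ψ = 0 ↦ 1  ≥
φ = 1, ψ = 1/3 ↦ 2/3  ≥
φ = 1, ψ = 2/3 ↦ 1/3  <
φ = 1, ψ = 1 ↦ 0  <
So 12 of the 16 assignments meet the threshold.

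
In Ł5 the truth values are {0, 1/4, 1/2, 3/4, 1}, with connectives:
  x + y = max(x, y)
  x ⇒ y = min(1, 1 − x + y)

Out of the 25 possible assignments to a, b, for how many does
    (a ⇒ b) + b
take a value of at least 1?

value 1: 15 assignments (counts)
value 3/4: 4 assignments
value 1/2: 3 assignments
value 1/4: 2 assignments
value 0: 1 assignment
So 15 of the 25 assignments meet the threshold.

15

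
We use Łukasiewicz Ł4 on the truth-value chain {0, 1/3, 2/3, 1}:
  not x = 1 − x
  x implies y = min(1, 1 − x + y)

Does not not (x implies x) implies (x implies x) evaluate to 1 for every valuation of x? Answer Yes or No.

Yes

x = 0 ↦ 1
x = 1/3 ↦ 1
x = 2/3 ↦ 1
x = 1 ↦ 1
Every assignment gives a value ≥ 1.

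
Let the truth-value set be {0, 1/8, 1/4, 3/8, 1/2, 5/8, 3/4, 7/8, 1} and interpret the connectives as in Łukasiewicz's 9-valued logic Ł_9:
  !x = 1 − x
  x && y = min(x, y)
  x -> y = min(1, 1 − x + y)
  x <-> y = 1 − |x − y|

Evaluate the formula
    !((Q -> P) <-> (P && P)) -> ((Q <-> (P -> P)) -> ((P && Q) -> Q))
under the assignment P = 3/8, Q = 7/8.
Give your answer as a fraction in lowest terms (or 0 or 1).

1

Q -> P = 7/8 -> 3/8 = 1/2
P && P = 3/8 && 3/8 = 3/8
(Q -> P) <-> (P && P) = 1/2 <-> 3/8 = 7/8
!((Q -> P) <-> (P && P)) = !7/8 = 1/8
P -> P = 3/8 -> 3/8 = 1
Q <-> (P -> P) = 7/8 <-> 1 = 7/8
P && Q = 3/8 && 7/8 = 3/8
(P && Q) -> Q = 3/8 -> 7/8 = 1
(Q <-> (P -> P)) -> ((P && Q) -> Q) = 7/8 -> 1 = 1
!((Q -> P) <-> (P && P)) -> ((Q <-> (P -> P)) -> ((P && Q) -> Q)) = 1/8 -> 1 = 1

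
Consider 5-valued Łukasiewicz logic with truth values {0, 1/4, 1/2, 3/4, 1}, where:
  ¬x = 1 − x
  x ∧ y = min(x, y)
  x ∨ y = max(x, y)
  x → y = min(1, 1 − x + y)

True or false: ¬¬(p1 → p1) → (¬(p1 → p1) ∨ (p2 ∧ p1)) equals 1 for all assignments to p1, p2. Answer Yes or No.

Counterexample: take p1 = 0, p2 = 0.
p1 → p1 = 0 → 0 = 1
¬(p1 → p1) = ¬1 = 0
¬¬(p1 → p1) = ¬0 = 1
p2 ∧ p1 = 0 ∧ 0 = 0
¬(p1 → p1) ∨ (p2 ∧ p1) = 0 ∨ 0 = 0
¬¬(p1 → p1) → (¬(p1 → p1) ∨ (p2 ∧ p1)) = 1 → 0 = 0
This gives 0 ≠ 1.

No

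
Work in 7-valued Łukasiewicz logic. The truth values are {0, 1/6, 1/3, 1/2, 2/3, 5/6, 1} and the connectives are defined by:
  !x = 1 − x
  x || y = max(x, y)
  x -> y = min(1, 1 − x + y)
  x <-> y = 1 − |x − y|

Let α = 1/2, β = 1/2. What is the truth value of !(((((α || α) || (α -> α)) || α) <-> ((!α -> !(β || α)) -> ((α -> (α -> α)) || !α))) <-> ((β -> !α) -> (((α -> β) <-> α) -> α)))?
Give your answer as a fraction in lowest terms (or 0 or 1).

α || α = 1/2 || 1/2 = 1/2
α -> α = 1/2 -> 1/2 = 1
(α || α) || (α -> α) = 1/2 || 1 = 1
((α || α) || (α -> α)) || α = 1 || 1/2 = 1
!α = !1/2 = 1/2
β || α = 1/2 || 1/2 = 1/2
!(β || α) = !1/2 = 1/2
!α -> !(β || α) = 1/2 -> 1/2 = 1
α -> α = 1/2 -> 1/2 = 1
α -> (α -> α) = 1/2 -> 1 = 1
!α = !1/2 = 1/2
(α -> (α -> α)) || !α = 1 || 1/2 = 1
(!α -> !(β || α)) -> ((α -> (α -> α)) || !α) = 1 -> 1 = 1
(((α || α) || (α -> α)) || α) <-> ((!α -> !(β || α)) -> ((α -> (α -> α)) || !α)) = 1 <-> 1 = 1
!α = !1/2 = 1/2
β -> !α = 1/2 -> 1/2 = 1
α -> β = 1/2 -> 1/2 = 1
(α -> β) <-> α = 1 <-> 1/2 = 1/2
((α -> β) <-> α) -> α = 1/2 -> 1/2 = 1
(β -> !α) -> (((α -> β) <-> α) -> α) = 1 -> 1 = 1
((((α || α) || (α -> α)) || α) <-> ((!α -> !(β || α)) -> ((α -> (α -> α)) || !α))) <-> ((β -> !α) -> (((α -> β) <-> α) -> α)) = 1 <-> 1 = 1
!(((((α || α) || (α -> α)) || α) <-> ((!α -> !(β || α)) -> ((α -> (α -> α)) || !α))) <-> ((β -> !α) -> (((α -> β) <-> α) -> α))) = !1 = 0

0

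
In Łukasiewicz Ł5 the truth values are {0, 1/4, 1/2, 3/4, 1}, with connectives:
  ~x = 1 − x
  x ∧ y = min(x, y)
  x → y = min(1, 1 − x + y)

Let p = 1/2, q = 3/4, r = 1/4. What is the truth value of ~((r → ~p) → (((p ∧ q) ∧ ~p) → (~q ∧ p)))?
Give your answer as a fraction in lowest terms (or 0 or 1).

1/4

~p = ~1/2 = 1/2
r → ~p = 1/4 → 1/2 = 1
p ∧ q = 1/2 ∧ 3/4 = 1/2
~p = ~1/2 = 1/2
(p ∧ q) ∧ ~p = 1/2 ∧ 1/2 = 1/2
~q = ~3/4 = 1/4
~q ∧ p = 1/4 ∧ 1/2 = 1/4
((p ∧ q) ∧ ~p) → (~q ∧ p) = 1/2 → 1/4 = 3/4
(r → ~p) → (((p ∧ q) ∧ ~p) → (~q ∧ p)) = 1 → 3/4 = 3/4
~((r → ~p) → (((p ∧ q) ∧ ~p) → (~q ∧ p))) = ~3/4 = 1/4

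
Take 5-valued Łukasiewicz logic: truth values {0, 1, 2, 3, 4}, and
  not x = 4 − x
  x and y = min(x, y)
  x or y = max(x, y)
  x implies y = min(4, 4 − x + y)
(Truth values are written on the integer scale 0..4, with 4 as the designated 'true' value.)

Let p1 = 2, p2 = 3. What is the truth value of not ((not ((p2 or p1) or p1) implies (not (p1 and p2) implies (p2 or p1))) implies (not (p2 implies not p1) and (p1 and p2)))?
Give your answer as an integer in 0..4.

3

p2 or p1 = 3 or 2 = 3
(p2 or p1) or p1 = 3 or 2 = 3
not ((p2 or p1) or p1) = not 3 = 1
p1 and p2 = 2 and 3 = 2
not (p1 and p2) = not 2 = 2
p2 or p1 = 3 or 2 = 3
not (p1 and p2) implies (p2 or p1) = 2 implies 3 = 4
not ((p2 or p1) or p1) implies (not (p1 and p2) implies (p2 or p1)) = 1 implies 4 = 4
not p1 = not 2 = 2
p2 implies not p1 = 3 implies 2 = 3
not (p2 implies not p1) = not 3 = 1
p1 and p2 = 2 and 3 = 2
not (p2 implies not p1) and (p1 and p2) = 1 and 2 = 1
(not ((p2 or p1) or p1) implies (not (p1 and p2) implies (p2 or p1))) implies (not (p2 implies not p1) and (p1 and p2)) = 4 implies 1 = 1
not ((not ((p2 or p1) or p1) implies (not (p1 and p2) implies (p2 or p1))) implies (not (p2 implies not p1) and (p1 and p2))) = not 1 = 3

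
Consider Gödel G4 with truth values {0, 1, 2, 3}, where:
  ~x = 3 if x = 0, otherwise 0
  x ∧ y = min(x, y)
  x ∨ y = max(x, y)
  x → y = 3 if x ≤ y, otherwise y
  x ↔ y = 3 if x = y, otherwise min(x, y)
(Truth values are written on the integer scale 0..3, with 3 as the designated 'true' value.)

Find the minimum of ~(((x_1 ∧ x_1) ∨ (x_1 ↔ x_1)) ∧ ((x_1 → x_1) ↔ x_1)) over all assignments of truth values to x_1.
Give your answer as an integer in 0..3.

0

Take x_1 = 1:
x_1 ∧ x_1 = 1 ∧ 1 = 1
x_1 ↔ x_1 = 1 ↔ 1 = 3
(x_1 ∧ x_1) ∨ (x_1 ↔ x_1) = 1 ∨ 3 = 3
x_1 → x_1 = 1 → 1 = 3
(x_1 → x_1) ↔ x_1 = 3 ↔ 1 = 1
((x_1 ∧ x_1) ∨ (x_1 ↔ x_1)) ∧ ((x_1 → x_1) ↔ x_1) = 3 ∧ 1 = 1
~(((x_1 ∧ x_1) ∨ (x_1 ↔ x_1)) ∧ ((x_1 → x_1) ↔ x_1)) = ~1 = 0
No assignment yields a value below 0, so this is the minimum.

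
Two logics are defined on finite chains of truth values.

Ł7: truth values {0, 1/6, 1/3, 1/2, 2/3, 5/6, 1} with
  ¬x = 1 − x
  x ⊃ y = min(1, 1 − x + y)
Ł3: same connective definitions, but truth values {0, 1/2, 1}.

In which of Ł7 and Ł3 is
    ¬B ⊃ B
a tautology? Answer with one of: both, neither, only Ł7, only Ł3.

neither

In Ł7: at B = 0 the value is 0 — not a tautology.
In Ł3: at B = 0 the value is 0 — not a tautology.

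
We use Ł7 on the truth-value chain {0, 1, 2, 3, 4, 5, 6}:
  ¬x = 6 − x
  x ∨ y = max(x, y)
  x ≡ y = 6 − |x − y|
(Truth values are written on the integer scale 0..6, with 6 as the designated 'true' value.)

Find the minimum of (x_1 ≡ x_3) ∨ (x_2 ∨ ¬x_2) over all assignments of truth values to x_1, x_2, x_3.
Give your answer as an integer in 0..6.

Take x_1 = 0, x_2 = 3, x_3 = 3:
x_1 ≡ x_3 = 0 ≡ 3 = 3
¬x_2 = ¬3 = 3
x_2 ∨ ¬x_2 = 3 ∨ 3 = 3
(x_1 ≡ x_3) ∨ (x_2 ∨ ¬x_2) = 3 ∨ 3 = 3
No assignment yields a value below 3, so this is the minimum.

3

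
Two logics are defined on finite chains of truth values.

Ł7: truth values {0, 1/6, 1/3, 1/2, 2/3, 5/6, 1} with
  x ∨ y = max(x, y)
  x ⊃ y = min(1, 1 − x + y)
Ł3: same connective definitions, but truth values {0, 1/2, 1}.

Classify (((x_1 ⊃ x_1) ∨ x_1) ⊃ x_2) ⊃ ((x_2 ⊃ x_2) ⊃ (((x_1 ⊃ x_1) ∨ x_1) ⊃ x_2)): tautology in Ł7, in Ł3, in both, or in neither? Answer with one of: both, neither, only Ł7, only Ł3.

In Ł7: every assignment gives 1 — tautology.
In Ł3: every assignment gives 1 — tautology.

both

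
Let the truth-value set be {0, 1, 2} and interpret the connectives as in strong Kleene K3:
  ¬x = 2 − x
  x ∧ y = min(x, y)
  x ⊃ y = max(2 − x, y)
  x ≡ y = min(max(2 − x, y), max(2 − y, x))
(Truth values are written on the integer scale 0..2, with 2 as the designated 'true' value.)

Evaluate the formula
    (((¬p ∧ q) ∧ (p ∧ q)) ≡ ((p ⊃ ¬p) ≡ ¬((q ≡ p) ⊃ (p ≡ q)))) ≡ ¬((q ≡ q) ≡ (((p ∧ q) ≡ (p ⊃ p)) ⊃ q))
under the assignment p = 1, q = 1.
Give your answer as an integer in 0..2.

1

¬p = ¬1 = 1
¬p ∧ q = 1 ∧ 1 = 1
p ∧ q = 1 ∧ 1 = 1
(¬p ∧ q) ∧ (p ∧ q) = 1 ∧ 1 = 1
¬p = ¬1 = 1
p ⊃ ¬p = 1 ⊃ 1 = 1
q ≡ p = 1 ≡ 1 = 1
p ≡ q = 1 ≡ 1 = 1
(q ≡ p) ⊃ (p ≡ q) = 1 ⊃ 1 = 1
¬((q ≡ p) ⊃ (p ≡ q)) = ¬1 = 1
(p ⊃ ¬p) ≡ ¬((q ≡ p) ⊃ (p ≡ q)) = 1 ≡ 1 = 1
((¬p ∧ q) ∧ (p ∧ q)) ≡ ((p ⊃ ¬p) ≡ ¬((q ≡ p) ⊃ (p ≡ q))) = 1 ≡ 1 = 1
q ≡ q = 1 ≡ 1 = 1
p ∧ q = 1 ∧ 1 = 1
p ⊃ p = 1 ⊃ 1 = 1
(p ∧ q) ≡ (p ⊃ p) = 1 ≡ 1 = 1
((p ∧ q) ≡ (p ⊃ p)) ⊃ q = 1 ⊃ 1 = 1
(q ≡ q) ≡ (((p ∧ q) ≡ (p ⊃ p)) ⊃ q) = 1 ≡ 1 = 1
¬((q ≡ q) ≡ (((p ∧ q) ≡ (p ⊃ p)) ⊃ q)) = ¬1 = 1
(((¬p ∧ q) ∧ (p ∧ q)) ≡ ((p ⊃ ¬p) ≡ ¬((q ≡ p) ⊃ (p ≡ q)))) ≡ ¬((q ≡ q) ≡ (((p ∧ q) ≡ (p ⊃ p)) ⊃ q)) = 1 ≡ 1 = 1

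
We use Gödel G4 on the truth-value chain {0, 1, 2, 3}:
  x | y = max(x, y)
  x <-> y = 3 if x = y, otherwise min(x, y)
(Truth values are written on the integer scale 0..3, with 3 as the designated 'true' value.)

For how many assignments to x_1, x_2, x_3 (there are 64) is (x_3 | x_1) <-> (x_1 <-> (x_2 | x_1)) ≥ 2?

45

value 3: 32 assignments (counts)
value 2: 13 assignments (counts)
value 1: 9 assignments
value 0: 10 assignments
So 45 of the 64 assignments meet the threshold.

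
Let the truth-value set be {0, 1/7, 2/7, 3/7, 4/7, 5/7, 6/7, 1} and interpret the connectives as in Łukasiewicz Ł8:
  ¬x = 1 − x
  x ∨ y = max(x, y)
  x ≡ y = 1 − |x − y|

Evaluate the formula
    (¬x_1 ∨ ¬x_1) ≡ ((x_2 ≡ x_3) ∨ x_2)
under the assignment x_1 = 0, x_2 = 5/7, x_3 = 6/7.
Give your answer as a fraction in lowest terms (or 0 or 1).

¬x_1 = ¬0 = 1
¬x_1 = ¬0 = 1
¬x_1 ∨ ¬x_1 = 1 ∨ 1 = 1
x_2 ≡ x_3 = 5/7 ≡ 6/7 = 6/7
(x_2 ≡ x_3) ∨ x_2 = 6/7 ∨ 5/7 = 6/7
(¬x_1 ∨ ¬x_1) ≡ ((x_2 ≡ x_3) ∨ x_2) = 1 ≡ 6/7 = 6/7

6/7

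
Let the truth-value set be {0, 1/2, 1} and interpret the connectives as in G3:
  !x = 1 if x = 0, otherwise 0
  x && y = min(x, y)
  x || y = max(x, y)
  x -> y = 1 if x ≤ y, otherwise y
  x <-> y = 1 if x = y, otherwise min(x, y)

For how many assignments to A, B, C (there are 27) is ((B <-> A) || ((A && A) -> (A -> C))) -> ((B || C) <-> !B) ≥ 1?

6

value 1: 6 assignments (counts)
value 1/2: 2 assignments
value 0: 19 assignments
So 6 of the 27 assignments meet the threshold.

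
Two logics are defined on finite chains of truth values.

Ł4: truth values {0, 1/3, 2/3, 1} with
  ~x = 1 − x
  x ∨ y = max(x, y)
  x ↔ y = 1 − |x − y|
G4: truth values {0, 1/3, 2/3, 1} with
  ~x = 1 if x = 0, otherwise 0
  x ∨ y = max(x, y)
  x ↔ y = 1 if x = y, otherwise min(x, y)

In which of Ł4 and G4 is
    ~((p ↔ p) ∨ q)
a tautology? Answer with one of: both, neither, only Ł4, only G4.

neither

In Ł4: at p = 0, q = 0 the value is 0 — not a tautology.
In G4: at p = 0, q = 0 the value is 0 — not a tautology.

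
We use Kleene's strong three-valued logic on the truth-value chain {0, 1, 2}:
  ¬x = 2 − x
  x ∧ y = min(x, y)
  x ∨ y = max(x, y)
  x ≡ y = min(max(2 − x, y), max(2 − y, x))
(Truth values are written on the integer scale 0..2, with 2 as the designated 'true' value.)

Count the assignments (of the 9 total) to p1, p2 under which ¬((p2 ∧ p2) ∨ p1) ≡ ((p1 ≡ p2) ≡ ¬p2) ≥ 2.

3

p1 = 0, p2 = 0 ↦ 2  ≥
p1 = 0, p2 = 1 ↦ 1  <
p1 = 0, p2 = 2 ↦ 0  <
p1 = 1, p2 = 0 ↦ 1  <
p1 = 1, p2 = 1 ↦ 1  <
p1 = 1, p2 = 2 ↦ 1  <
p1 = 2, p2 = 0 ↦ 2  ≥
p1 = 2, p2 = 1 ↦ 1  <
p1 = 2, p2 = 2 ↦ 2  ≥
So 3 of the 9 assignments meet the threshold.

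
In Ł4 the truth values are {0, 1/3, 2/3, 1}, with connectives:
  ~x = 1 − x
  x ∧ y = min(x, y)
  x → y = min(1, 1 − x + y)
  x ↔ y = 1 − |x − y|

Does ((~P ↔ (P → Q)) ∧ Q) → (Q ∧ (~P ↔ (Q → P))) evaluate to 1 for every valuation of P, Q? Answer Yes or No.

No

Counterexample: take P = 0, Q = 2/3.
~P = ~0 = 1
P → Q = 0 → 2/3 = 1
~P ↔ (P → Q) = 1 ↔ 1 = 1
(~P ↔ (P → Q)) ∧ Q = 1 ∧ 2/3 = 2/3
~P = ~0 = 1
Q → P = 2/3 → 0 = 1/3
~P ↔ (Q → P) = 1 ↔ 1/3 = 1/3
Q ∧ (~P ↔ (Q → P)) = 2/3 ∧ 1/3 = 1/3
((~P ↔ (P → Q)) ∧ Q) → (Q ∧ (~P ↔ (Q → P))) = 2/3 → 1/3 = 2/3
This gives 2/3 ≠ 1.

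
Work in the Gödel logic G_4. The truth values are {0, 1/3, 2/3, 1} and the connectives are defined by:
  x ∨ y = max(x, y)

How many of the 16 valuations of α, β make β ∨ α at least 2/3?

α = 0, β = 0 ↦ 0  <
α = 0, β = 1/3 ↦ 1/3  <
α = 0, β = 2/3 ↦ 2/3  ≥
α = 0, β = 1 ↦ 1  ≥
α = 1/3, β = 0 ↦ 1/3  <
α = 1/3, β = 1/3 ↦ 1/3  <
α = 1/3, β = 2/3 ↦ 2/3  ≥
α = 1/3, β = 1 ↦ 1  ≥
α = 2/3, β = 0 ↦ 2/3  ≥
α = 2/3, β = 1/3 ↦ 2/3  ≥
α = 2/3, β = 2/3 ↦ 2/3  ≥
α = 2/3, β = 1 ↦ 1  ≥
α = 1, β = 0 ↦ 1  ≥
α = 1, β = 1/3 ↦ 1  ≥
α = 1, β = 2/3 ↦ 1  ≥
α = 1, β = 1 ↦ 1  ≥
So 12 of the 16 assignments meet the threshold.

12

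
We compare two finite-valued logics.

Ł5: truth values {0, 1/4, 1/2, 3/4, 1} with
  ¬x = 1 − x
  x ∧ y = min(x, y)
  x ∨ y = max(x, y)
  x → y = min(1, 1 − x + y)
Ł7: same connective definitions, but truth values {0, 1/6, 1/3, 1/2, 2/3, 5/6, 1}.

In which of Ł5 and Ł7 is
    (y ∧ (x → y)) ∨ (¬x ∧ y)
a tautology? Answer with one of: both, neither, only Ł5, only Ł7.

neither

In Ł5: at x = 0, y = 0 the value is 0 — not a tautology.
In Ł7: at x = 0, y = 0 the value is 0 — not a tautology.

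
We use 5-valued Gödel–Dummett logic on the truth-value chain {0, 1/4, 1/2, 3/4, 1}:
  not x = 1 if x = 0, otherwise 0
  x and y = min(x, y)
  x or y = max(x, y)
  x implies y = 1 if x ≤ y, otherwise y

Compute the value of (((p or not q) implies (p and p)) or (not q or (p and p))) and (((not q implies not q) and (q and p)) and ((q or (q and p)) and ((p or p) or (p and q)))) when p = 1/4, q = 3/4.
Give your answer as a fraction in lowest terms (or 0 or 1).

not q = not 3/4 = 0
p or not q = 1/4 or 0 = 1/4
p and p = 1/4 and 1/4 = 1/4
(p or not q) implies (p and p) = 1/4 implies 1/4 = 1
not q = not 3/4 = 0
p and p = 1/4 and 1/4 = 1/4
not q or (p and p) = 0 or 1/4 = 1/4
((p or not q) implies (p and p)) or (not q or (p and p)) = 1 or 1/4 = 1
not q = not 3/4 = 0
not q = not 3/4 = 0
not q implies not q = 0 implies 0 = 1
q and p = 3/4 and 1/4 = 1/4
(not q implies not q) and (q and p) = 1 and 1/4 = 1/4
q and p = 3/4 and 1/4 = 1/4
q or (q and p) = 3/4 or 1/4 = 3/4
p or p = 1/4 or 1/4 = 1/4
p and q = 1/4 and 3/4 = 1/4
(p or p) or (p and q) = 1/4 or 1/4 = 1/4
(q or (q and p)) and ((p or p) or (p and q)) = 3/4 and 1/4 = 1/4
((not q implies not q) and (q and p)) and ((q or (q and p)) and ((p or p) or (p and q))) = 1/4 and 1/4 = 1/4
(((p or not q) implies (p and p)) or (not q or (p and p))) and (((not q implies not q) and (q and p)) and ((q or (q and p)) and ((p or p) or (p and q)))) = 1 and 1/4 = 1/4

1/4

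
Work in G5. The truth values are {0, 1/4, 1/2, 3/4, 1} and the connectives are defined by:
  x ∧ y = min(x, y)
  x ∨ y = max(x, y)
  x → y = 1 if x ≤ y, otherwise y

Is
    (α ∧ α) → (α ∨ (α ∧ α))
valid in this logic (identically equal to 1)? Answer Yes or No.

Yes

α = 0 ↦ 1
α = 1/4 ↦ 1
α = 1/2 ↦ 1
α = 3/4 ↦ 1
α = 1 ↦ 1
Every assignment gives a value ≥ 1.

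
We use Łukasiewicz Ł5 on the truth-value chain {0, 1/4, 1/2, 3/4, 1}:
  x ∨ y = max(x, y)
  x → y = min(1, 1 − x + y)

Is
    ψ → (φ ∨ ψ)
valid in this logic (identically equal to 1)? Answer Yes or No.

At φ = 1/4, ψ = 1/4, for instance:
φ ∨ ψ = 1/4 ∨ 1/4 = 1/4
ψ → (φ ∨ ψ) = 1/4 → 1/4 = 1
and checking the remaining 24 assignments likewise gives ≥ 1 in every case.

Yes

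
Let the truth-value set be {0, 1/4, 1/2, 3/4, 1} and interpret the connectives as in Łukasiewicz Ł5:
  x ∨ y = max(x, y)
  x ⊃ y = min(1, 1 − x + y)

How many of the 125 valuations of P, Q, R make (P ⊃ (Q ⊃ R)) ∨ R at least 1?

value 1: 105 assignments (counts)
value 3/4: 10 assignments
value 1/2: 6 assignments
value 1/4: 3 assignments
value 0: 1 assignment
So 105 of the 125 assignments meet the threshold.

105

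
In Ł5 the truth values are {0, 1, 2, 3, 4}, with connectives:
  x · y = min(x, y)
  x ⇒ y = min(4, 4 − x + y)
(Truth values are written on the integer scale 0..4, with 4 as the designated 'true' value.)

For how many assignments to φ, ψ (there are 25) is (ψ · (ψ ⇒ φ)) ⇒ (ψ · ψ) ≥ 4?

25

value 4: 25 assignments (counts)
So 25 of the 25 assignments meet the threshold.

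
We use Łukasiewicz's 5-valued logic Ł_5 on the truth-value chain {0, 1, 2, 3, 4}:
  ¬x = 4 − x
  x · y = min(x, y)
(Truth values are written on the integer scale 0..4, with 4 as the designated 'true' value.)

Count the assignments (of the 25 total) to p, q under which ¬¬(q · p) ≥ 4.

value 4: 1 assignment (counts)
value 3: 3 assignments
value 2: 5 assignments
value 1: 7 assignments
value 0: 9 assignments
So 1 of the 25 assignments meets the threshold.

1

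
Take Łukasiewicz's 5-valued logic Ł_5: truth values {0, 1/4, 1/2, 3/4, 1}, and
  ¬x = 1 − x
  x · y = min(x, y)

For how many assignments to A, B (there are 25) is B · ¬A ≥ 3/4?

value 1: 1 assignment (counts)
value 3/4: 3 assignments (counts)
value 1/2: 5 assignments
value 1/4: 7 assignments
value 0: 9 assignments
So 4 of the 25 assignments meet the threshold.

4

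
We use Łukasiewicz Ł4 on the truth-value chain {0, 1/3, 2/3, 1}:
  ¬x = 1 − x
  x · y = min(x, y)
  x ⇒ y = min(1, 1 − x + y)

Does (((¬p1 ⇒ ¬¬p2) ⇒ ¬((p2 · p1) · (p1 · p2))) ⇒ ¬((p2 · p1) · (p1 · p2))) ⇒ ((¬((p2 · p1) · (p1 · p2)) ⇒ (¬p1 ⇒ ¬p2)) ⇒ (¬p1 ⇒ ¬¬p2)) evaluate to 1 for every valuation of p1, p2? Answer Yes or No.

Counterexample: take p1 = 0, p2 = 0.
¬p1 = ¬0 = 1
¬p2 = ¬0 = 1
¬¬p2 = ¬1 = 0
¬p1 ⇒ ¬¬p2 = 1 ⇒ 0 = 0
p2 · p1 = 0 · 0 = 0
p1 · p2 = 0 · 0 = 0
(p2 · p1) · (p1 · p2) = 0 · 0 = 0
¬((p2 · p1) · (p1 · p2)) = ¬0 = 1
(¬p1 ⇒ ¬¬p2) ⇒ ¬((p2 · p1) · (p1 · p2)) = 0 ⇒ 1 = 1
p2 · p1 = 0 · 0 = 0
p1 · p2 = 0 · 0 = 0
(p2 · p1) · (p1 · p2) = 0 · 0 = 0
¬((p2 · p1) · (p1 · p2)) = ¬0 = 1
((¬p1 ⇒ ¬¬p2) ⇒ ¬((p2 · p1) · (p1 · p2))) ⇒ ¬((p2 · p1) · (p1 · p2)) = 1 ⇒ 1 = 1
p2 · p1 = 0 · 0 = 0
p1 · p2 = 0 · 0 = 0
(p2 · p1) · (p1 · p2) = 0 · 0 = 0
¬((p2 · p1) · (p1 · p2)) = ¬0 = 1
¬p1 = ¬0 = 1
¬p2 = ¬0 = 1
¬p1 ⇒ ¬p2 = 1 ⇒ 1 = 1
¬((p2 · p1) · (p1 · p2)) ⇒ (¬p1 ⇒ ¬p2) = 1 ⇒ 1 = 1
¬p1 = ¬0 = 1
¬p2 = ¬0 = 1
¬¬p2 = ¬1 = 0
¬p1 ⇒ ¬¬p2 = 1 ⇒ 0 = 0
(¬((p2 · p1) · (p1 · p2)) ⇒ (¬p1 ⇒ ¬p2)) ⇒ (¬p1 ⇒ ¬¬p2) = 1 ⇒ 0 = 0
(((¬p1 ⇒ ¬¬p2) ⇒ ¬((p2 · p1) · (p1 · p2))) ⇒ ¬((p2 · p1) · (p1 · p2))) ⇒ ((¬((p2 · p1) · (p1 · p2)) ⇒ (¬p1 ⇒ ¬p2)) ⇒ (¬p1 ⇒ ¬¬p2)) = 1 ⇒ 0 = 0
This gives 0 ≠ 1.

No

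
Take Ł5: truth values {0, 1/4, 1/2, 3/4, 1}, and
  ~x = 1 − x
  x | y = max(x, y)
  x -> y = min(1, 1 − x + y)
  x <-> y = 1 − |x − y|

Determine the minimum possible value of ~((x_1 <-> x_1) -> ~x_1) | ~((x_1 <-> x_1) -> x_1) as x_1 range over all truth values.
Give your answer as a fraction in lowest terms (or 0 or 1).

Take x_1 = 1/2:
x_1 <-> x_1 = 1/2 <-> 1/2 = 1
~x_1 = ~1/2 = 1/2
(x_1 <-> x_1) -> ~x_1 = 1 -> 1/2 = 1/2
~((x_1 <-> x_1) -> ~x_1) = ~1/2 = 1/2
x_1 <-> x_1 = 1/2 <-> 1/2 = 1
(x_1 <-> x_1) -> x_1 = 1 -> 1/2 = 1/2
~((x_1 <-> x_1) -> x_1) = ~1/2 = 1/2
~((x_1 <-> x_1) -> ~x_1) | ~((x_1 <-> x_1) -> x_1) = 1/2 | 1/2 = 1/2
No assignment yields a value below 1/2, so this is the minimum.

1/2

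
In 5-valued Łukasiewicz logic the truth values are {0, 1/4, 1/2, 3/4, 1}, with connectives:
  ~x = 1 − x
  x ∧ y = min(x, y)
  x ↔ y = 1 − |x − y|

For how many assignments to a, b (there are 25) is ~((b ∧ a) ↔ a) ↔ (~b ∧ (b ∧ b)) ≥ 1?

9

value 1: 9 assignments (counts)
value 3/4: 9 assignments
value 1/2: 5 assignments
value 1/4: 1 assignment
value 0: 1 assignment
So 9 of the 25 assignments meet the threshold.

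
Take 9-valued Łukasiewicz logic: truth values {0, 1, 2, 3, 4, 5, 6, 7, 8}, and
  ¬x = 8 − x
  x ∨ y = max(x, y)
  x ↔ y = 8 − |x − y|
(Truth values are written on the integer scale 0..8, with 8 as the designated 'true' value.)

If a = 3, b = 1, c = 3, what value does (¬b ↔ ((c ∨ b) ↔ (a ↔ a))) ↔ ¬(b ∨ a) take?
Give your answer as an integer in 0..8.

¬b = ¬1 = 7
c ∨ b = 3 ∨ 1 = 3
a ↔ a = 3 ↔ 3 = 8
(c ∨ b) ↔ (a ↔ a) = 3 ↔ 8 = 3
¬b ↔ ((c ∨ b) ↔ (a ↔ a)) = 7 ↔ 3 = 4
b ∨ a = 1 ∨ 3 = 3
¬(b ∨ a) = ¬3 = 5
(¬b ↔ ((c ∨ b) ↔ (a ↔ a))) ↔ ¬(b ∨ a) = 4 ↔ 5 = 7

7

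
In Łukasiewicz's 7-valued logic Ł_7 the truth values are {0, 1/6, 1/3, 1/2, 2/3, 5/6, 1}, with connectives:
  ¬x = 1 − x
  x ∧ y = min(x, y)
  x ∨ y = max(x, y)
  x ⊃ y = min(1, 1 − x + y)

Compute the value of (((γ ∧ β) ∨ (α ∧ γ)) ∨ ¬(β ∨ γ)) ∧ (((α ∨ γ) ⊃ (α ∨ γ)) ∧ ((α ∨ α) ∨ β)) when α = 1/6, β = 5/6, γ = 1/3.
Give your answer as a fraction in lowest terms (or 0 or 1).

1/3

γ ∧ β = 1/3 ∧ 5/6 = 1/3
α ∧ γ = 1/6 ∧ 1/3 = 1/6
(γ ∧ β) ∨ (α ∧ γ) = 1/3 ∨ 1/6 = 1/3
β ∨ γ = 5/6 ∨ 1/3 = 5/6
¬(β ∨ γ) = ¬5/6 = 1/6
((γ ∧ β) ∨ (α ∧ γ)) ∨ ¬(β ∨ γ) = 1/3 ∨ 1/6 = 1/3
α ∨ γ = 1/6 ∨ 1/3 = 1/3
α ∨ γ = 1/6 ∨ 1/3 = 1/3
(α ∨ γ) ⊃ (α ∨ γ) = 1/3 ⊃ 1/3 = 1
α ∨ α = 1/6 ∨ 1/6 = 1/6
(α ∨ α) ∨ β = 1/6 ∨ 5/6 = 5/6
((α ∨ γ) ⊃ (α ∨ γ)) ∧ ((α ∨ α) ∨ β) = 1 ∧ 5/6 = 5/6
(((γ ∧ β) ∨ (α ∧ γ)) ∨ ¬(β ∨ γ)) ∧ (((α ∨ γ) ⊃ (α ∨ γ)) ∧ ((α ∨ α) ∨ β)) = 1/3 ∧ 5/6 = 1/3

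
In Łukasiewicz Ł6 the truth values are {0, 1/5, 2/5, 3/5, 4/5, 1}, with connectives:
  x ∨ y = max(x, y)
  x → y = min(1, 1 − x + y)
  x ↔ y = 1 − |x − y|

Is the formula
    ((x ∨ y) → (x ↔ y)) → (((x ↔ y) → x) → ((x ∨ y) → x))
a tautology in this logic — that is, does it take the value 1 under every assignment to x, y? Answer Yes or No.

At x = 4/5, y = 0, for instance:
x ∨ y = 4/5 ∨ 0 = 4/5
x ↔ y = 4/5 ↔ 0 = 1/5
(x ∨ y) → (x ↔ y) = 4/5 → 1/5 = 2/5
(x ↔ y) → x = 1/5 → 4/5 = 1
(x ∨ y) → x = 4/5 → 4/5 = 1
((x ↔ y) → x) → ((x ∨ y) → x) = 1 → 1 = 1
((x ∨ y) → (x ↔ y)) → (((x ↔ y) → x) → ((x ∨ y) → x)) = 2/5 → 1 = 1
and checking the remaining 35 assignments likewise gives ≥ 1 in every case.

Yes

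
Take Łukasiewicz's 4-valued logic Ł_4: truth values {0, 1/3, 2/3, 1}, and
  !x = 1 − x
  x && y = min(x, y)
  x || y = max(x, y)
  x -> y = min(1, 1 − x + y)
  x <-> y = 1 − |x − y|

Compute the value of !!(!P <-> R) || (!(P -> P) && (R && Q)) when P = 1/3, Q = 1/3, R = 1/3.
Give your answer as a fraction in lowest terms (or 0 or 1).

2/3

!P = !1/3 = 2/3
!P <-> R = 2/3 <-> 1/3 = 2/3
!(!P <-> R) = !2/3 = 1/3
!!(!P <-> R) = !1/3 = 2/3
P -> P = 1/3 -> 1/3 = 1
!(P -> P) = !1 = 0
R && Q = 1/3 && 1/3 = 1/3
!(P -> P) && (R && Q) = 0 && 1/3 = 0
!!(!P <-> R) || (!(P -> P) && (R && Q)) = 2/3 || 0 = 2/3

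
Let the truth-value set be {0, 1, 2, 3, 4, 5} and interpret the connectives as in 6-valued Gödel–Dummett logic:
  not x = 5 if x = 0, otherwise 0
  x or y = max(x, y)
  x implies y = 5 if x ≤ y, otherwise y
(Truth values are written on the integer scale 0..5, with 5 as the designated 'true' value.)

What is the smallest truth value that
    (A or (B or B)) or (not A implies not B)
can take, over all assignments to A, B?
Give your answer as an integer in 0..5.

Take A = 0, B = 1:
B or B = 1 or 1 = 1
A or (B or B) = 0 or 1 = 1
not A = not 0 = 5
not B = not 1 = 0
not A implies not B = 5 implies 0 = 0
(A or (B or B)) or (not A implies not B) = 1 or 0 = 1
No assignment yields a value below 1, so this is the minimum.

1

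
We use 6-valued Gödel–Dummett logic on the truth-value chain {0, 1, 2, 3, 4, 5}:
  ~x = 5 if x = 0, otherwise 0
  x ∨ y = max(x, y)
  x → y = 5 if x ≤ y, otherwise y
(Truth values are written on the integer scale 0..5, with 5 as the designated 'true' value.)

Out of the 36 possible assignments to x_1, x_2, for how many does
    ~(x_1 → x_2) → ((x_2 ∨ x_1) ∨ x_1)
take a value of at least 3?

34

value 5: 32 assignments (counts)
value 4: 1 assignment (counts)
value 3: 1 assignment (counts)
value 2: 1 assignment
value 1: 1 assignment
So 34 of the 36 assignments meet the threshold.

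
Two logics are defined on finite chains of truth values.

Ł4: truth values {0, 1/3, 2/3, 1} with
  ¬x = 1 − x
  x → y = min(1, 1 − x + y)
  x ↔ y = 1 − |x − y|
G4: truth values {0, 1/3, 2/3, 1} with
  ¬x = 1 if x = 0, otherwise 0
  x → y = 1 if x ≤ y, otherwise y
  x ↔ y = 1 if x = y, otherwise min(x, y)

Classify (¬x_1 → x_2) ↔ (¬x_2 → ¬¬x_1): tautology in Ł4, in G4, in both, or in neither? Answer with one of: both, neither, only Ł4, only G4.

In Ł4: every assignment gives 1 — tautology.
In G4: at x_1 = 0, x_2 = 1/3 the value is 1/3 — not a tautology.

only Ł4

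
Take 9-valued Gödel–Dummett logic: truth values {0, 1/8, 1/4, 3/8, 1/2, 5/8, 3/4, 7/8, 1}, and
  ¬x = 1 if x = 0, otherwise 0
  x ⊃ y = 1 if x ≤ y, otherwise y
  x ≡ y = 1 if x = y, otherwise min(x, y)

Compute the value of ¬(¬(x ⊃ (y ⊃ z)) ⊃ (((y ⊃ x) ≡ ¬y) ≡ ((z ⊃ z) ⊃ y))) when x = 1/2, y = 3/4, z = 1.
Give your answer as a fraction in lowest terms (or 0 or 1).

y ⊃ z = 3/4 ⊃ 1 = 1
x ⊃ (y ⊃ z) = 1/2 ⊃ 1 = 1
¬(x ⊃ (y ⊃ z)) = ¬1 = 0
y ⊃ x = 3/4 ⊃ 1/2 = 1/2
¬y = ¬3/4 = 0
(y ⊃ x) ≡ ¬y = 1/2 ≡ 0 = 0
z ⊃ z = 1 ⊃ 1 = 1
(z ⊃ z) ⊃ y = 1 ⊃ 3/4 = 3/4
((y ⊃ x) ≡ ¬y) ≡ ((z ⊃ z) ⊃ y) = 0 ≡ 3/4 = 0
¬(x ⊃ (y ⊃ z)) ⊃ (((y ⊃ x) ≡ ¬y) ≡ ((z ⊃ z) ⊃ y)) = 0 ⊃ 0 = 1
¬(¬(x ⊃ (y ⊃ z)) ⊃ (((y ⊃ x) ≡ ¬y) ≡ ((z ⊃ z) ⊃ y))) = ¬1 = 0

0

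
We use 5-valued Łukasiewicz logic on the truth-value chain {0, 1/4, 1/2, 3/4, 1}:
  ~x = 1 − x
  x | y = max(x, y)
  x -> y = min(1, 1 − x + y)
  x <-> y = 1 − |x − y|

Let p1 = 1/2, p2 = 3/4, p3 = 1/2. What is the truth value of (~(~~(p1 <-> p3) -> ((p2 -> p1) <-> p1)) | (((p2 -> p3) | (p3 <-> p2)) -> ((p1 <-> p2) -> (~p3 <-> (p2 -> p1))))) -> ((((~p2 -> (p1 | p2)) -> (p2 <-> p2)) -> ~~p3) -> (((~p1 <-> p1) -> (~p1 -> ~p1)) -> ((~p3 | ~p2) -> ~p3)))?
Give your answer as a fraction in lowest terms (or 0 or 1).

p1 <-> p3 = 1/2 <-> 1/2 = 1
~(p1 <-> p3) = ~1 = 0
~~(p1 <-> p3) = ~0 = 1
p2 -> p1 = 3/4 -> 1/2 = 3/4
(p2 -> p1) <-> p1 = 3/4 <-> 1/2 = 3/4
~~(p1 <-> p3) -> ((p2 -> p1) <-> p1) = 1 -> 3/4 = 3/4
~(~~(p1 <-> p3) -> ((p2 -> p1) <-> p1)) = ~3/4 = 1/4
p2 -> p3 = 3/4 -> 1/2 = 3/4
p3 <-> p2 = 1/2 <-> 3/4 = 3/4
(p2 -> p3) | (p3 <-> p2) = 3/4 | 3/4 = 3/4
p1 <-> p2 = 1/2 <-> 3/4 = 3/4
~p3 = ~1/2 = 1/2
p2 -> p1 = 3/4 -> 1/2 = 3/4
~p3 <-> (p2 -> p1) = 1/2 <-> 3/4 = 3/4
(p1 <-> p2) -> (~p3 <-> (p2 -> p1)) = 3/4 -> 3/4 = 1
((p2 -> p3) | (p3 <-> p2)) -> ((p1 <-> p2) -> (~p3 <-> (p2 -> p1))) = 3/4 -> 1 = 1
~(~~(p1 <-> p3) -> ((p2 -> p1) <-> p1)) | (((p2 -> p3) | (p3 <-> p2)) -> ((p1 <-> p2) -> (~p3 <-> (p2 -> p1)))) = 1/4 | 1 = 1
~p2 = ~3/4 = 1/4
p1 | p2 = 1/2 | 3/4 = 3/4
~p2 -> (p1 | p2) = 1/4 -> 3/4 = 1
p2 <-> p2 = 3/4 <-> 3/4 = 1
(~p2 -> (p1 | p2)) -> (p2 <-> p2) = 1 -> 1 = 1
~p3 = ~1/2 = 1/2
~~p3 = ~1/2 = 1/2
((~p2 -> (p1 | p2)) -> (p2 <-> p2)) -> ~~p3 = 1 -> 1/2 = 1/2
~p1 = ~1/2 = 1/2
~p1 <-> p1 = 1/2 <-> 1/2 = 1
~p1 = ~1/2 = 1/2
~p1 = ~1/2 = 1/2
~p1 -> ~p1 = 1/2 -> 1/2 = 1
(~p1 <-> p1) -> (~p1 -> ~p1) = 1 -> 1 = 1
~p3 = ~1/2 = 1/2
~p2 = ~3/4 = 1/4
~p3 | ~p2 = 1/2 | 1/4 = 1/2
~p3 = ~1/2 = 1/2
(~p3 | ~p2) -> ~p3 = 1/2 -> 1/2 = 1
((~p1 <-> p1) -> (~p1 -> ~p1)) -> ((~p3 | ~p2) -> ~p3) = 1 -> 1 = 1
(((~p2 -> (p1 | p2)) -> (p2 <-> p2)) -> ~~p3) -> (((~p1 <-> p1) -> (~p1 -> ~p1)) -> ((~p3 | ~p2) -> ~p3)) = 1/2 -> 1 = 1
(~(~~(p1 <-> p3) -> ((p2 -> p1) <-> p1)) | (((p2 -> p3) | (p3 <-> p2)) -> ((p1 <-> p2) -> (~p3 <-> (p2 -> p1))))) -> ((((~p2 -> (p1 | p2)) -> (p2 <-> p2)) -> ~~p3) -> (((~p1 <-> p1) -> (~p1 -> ~p1)) -> ((~p3 | ~p2) -> ~p3))) = 1 -> 1 = 1

1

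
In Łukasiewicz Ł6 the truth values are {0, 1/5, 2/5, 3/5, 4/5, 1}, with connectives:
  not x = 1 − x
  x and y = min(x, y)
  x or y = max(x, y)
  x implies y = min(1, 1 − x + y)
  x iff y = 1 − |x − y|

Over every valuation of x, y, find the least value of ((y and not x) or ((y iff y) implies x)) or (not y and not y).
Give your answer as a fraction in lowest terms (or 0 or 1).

3/5

Take x = 0, y = 2/5:
not x = not 0 = 1
y and not x = 2/5 and 1 = 2/5
y iff y = 2/5 iff 2/5 = 1
(y iff y) implies x = 1 implies 0 = 0
(y and not x) or ((y iff y) implies x) = 2/5 or 0 = 2/5
not y = not 2/5 = 3/5
not y = not 2/5 = 3/5
not y and not y = 3/5 and 3/5 = 3/5
((y and not x) or ((y iff y) implies x)) or (not y and not y) = 2/5 or 3/5 = 3/5
No assignment yields a value below 3/5, so this is the minimum.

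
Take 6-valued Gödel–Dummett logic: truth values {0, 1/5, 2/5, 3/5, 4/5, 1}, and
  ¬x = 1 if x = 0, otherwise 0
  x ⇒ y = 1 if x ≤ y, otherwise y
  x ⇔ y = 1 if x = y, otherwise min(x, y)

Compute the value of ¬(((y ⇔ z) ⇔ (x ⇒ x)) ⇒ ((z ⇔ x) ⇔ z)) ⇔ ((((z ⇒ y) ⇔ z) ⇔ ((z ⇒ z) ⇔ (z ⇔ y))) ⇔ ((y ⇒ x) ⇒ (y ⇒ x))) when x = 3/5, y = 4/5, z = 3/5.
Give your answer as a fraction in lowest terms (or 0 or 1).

y ⇔ z = 4/5 ⇔ 3/5 = 3/5
x ⇒ x = 3/5 ⇒ 3/5 = 1
(y ⇔ z) ⇔ (x ⇒ x) = 3/5 ⇔ 1 = 3/5
z ⇔ x = 3/5 ⇔ 3/5 = 1
(z ⇔ x) ⇔ z = 1 ⇔ 3/5 = 3/5
((y ⇔ z) ⇔ (x ⇒ x)) ⇒ ((z ⇔ x) ⇔ z) = 3/5 ⇒ 3/5 = 1
¬(((y ⇔ z) ⇔ (x ⇒ x)) ⇒ ((z ⇔ x) ⇔ z)) = ¬1 = 0
z ⇒ y = 3/5 ⇒ 4/5 = 1
(z ⇒ y) ⇔ z = 1 ⇔ 3/5 = 3/5
z ⇒ z = 3/5 ⇒ 3/5 = 1
z ⇔ y = 3/5 ⇔ 4/5 = 3/5
(z ⇒ z) ⇔ (z ⇔ y) = 1 ⇔ 3/5 = 3/5
((z ⇒ y) ⇔ z) ⇔ ((z ⇒ z) ⇔ (z ⇔ y)) = 3/5 ⇔ 3/5 = 1
y ⇒ x = 4/5 ⇒ 3/5 = 3/5
y ⇒ x = 4/5 ⇒ 3/5 = 3/5
(y ⇒ x) ⇒ (y ⇒ x) = 3/5 ⇒ 3/5 = 1
(((z ⇒ y) ⇔ z) ⇔ ((z ⇒ z) ⇔ (z ⇔ y))) ⇔ ((y ⇒ x) ⇒ (y ⇒ x)) = 1 ⇔ 1 = 1
¬(((y ⇔ z) ⇔ (x ⇒ x)) ⇒ ((z ⇔ x) ⇔ z)) ⇔ ((((z ⇒ y) ⇔ z) ⇔ ((z ⇒ z) ⇔ (z ⇔ y))) ⇔ ((y ⇒ x) ⇒ (y ⇒ x))) = 0 ⇔ 1 = 0

0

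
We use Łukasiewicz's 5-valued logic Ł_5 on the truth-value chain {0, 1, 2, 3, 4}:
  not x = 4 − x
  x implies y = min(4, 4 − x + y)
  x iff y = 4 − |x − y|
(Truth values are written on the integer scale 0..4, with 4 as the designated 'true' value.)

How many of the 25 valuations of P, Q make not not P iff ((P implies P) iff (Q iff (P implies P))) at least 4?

value 4: 5 assignments (counts)
value 3: 8 assignments
value 2: 6 assignments
value 1: 4 assignments
value 0: 2 assignments
So 5 of the 25 assignments meet the threshold.

5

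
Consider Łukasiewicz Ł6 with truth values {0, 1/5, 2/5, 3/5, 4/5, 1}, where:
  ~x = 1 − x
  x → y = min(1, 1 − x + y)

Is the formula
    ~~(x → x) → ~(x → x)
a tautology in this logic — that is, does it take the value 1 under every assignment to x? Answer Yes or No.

No

Counterexample: take x = 0.
x → x = 0 → 0 = 1
~(x → x) = ~1 = 0
~~(x → x) = ~0 = 1
x → x = 0 → 0 = 1
~(x → x) = ~1 = 0
~~(x → x) → ~(x → x) = 1 → 0 = 0
This gives 0 ≠ 1.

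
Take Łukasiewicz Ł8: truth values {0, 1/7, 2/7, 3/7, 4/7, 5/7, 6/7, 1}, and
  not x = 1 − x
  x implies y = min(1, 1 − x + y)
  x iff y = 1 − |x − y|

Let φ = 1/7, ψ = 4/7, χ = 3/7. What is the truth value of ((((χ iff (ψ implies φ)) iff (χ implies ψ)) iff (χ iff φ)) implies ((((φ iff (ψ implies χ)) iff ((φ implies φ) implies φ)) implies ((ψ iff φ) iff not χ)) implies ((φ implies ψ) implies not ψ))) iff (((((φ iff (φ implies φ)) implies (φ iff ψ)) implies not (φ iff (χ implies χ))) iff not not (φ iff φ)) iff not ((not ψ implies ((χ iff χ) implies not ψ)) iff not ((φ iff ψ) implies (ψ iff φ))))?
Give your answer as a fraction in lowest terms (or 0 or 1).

5/7

ψ implies φ = 4/7 implies 1/7 = 4/7
χ iff (ψ implies φ) = 3/7 iff 4/7 = 6/7
χ implies ψ = 3/7 implies 4/7 = 1
(χ iff (ψ implies φ)) iff (χ implies ψ) = 6/7 iff 1 = 6/7
χ iff φ = 3/7 iff 1/7 = 5/7
((χ iff (ψ implies φ)) iff (χ implies ψ)) iff (χ iff φ) = 6/7 iff 5/7 = 6/7
ψ implies χ = 4/7 implies 3/7 = 6/7
φ iff (ψ implies χ) = 1/7 iff 6/7 = 2/7
φ implies φ = 1/7 implies 1/7 = 1
(φ implies φ) implies φ = 1 implies 1/7 = 1/7
(φ iff (ψ implies χ)) iff ((φ implies φ) implies φ) = 2/7 iff 1/7 = 6/7
ψ iff φ = 4/7 iff 1/7 = 4/7
not χ = not 3/7 = 4/7
(ψ iff φ) iff not χ = 4/7 iff 4/7 = 1
((φ iff (ψ implies χ)) iff ((φ implies φ) implies φ)) implies ((ψ iff φ) iff not χ) = 6/7 implies 1 = 1
φ implies ψ = 1/7 implies 4/7 = 1
not ψ = not 4/7 = 3/7
(φ implies ψ) implies not ψ = 1 implies 3/7 = 3/7
(((φ iff (ψ implies χ)) iff ((φ implies φ) implies φ)) implies ((ψ iff φ) iff not χ)) implies ((φ implies ψ) implies not ψ) = 1 implies 3/7 = 3/7
(((χ iff (ψ implies φ)) iff (χ implies ψ)) iff (χ iff φ)) implies ((((φ iff (ψ implies χ)) iff ((φ implies φ) implies φ)) implies ((ψ iff φ) iff not χ)) implies ((φ implies ψ) implies not ψ)) = 6/7 implies 3/7 = 4/7
φ implies φ = 1/7 implies 1/7 = 1
φ iff (φ implies φ) = 1/7 iff 1 = 1/7
φ iff ψ = 1/7 iff 4/7 = 4/7
(φ iff (φ implies φ)) implies (φ iff ψ) = 1/7 implies 4/7 = 1
χ implies χ = 3/7 implies 3/7 = 1
φ iff (χ implies χ) = 1/7 iff 1 = 1/7
not (φ iff (χ implies χ)) = not 1/7 = 6/7
((φ iff (φ implies φ)) implies (φ iff ψ)) implies not (φ iff (χ implies χ)) = 1 implies 6/7 = 6/7
φ iff φ = 1/7 iff 1/7 = 1
not (φ iff φ) = not 1 = 0
not not (φ iff φ) = not 0 = 1
(((φ iff (φ implies φ)) implies (φ iff ψ)) implies not (φ iff (χ implies χ))) iff not not (φ iff φ) = 6/7 iff 1 = 6/7
not ψ = not 4/7 = 3/7
χ iff χ = 3/7 iff 3/7 = 1
not ψ = not 4/7 = 3/7
(χ iff χ) implies not ψ = 1 implies 3/7 = 3/7
not ψ implies ((χ iff χ) implies not ψ) = 3/7 implies 3/7 = 1
φ iff ψ = 1/7 iff 4/7 = 4/7
ψ iff φ = 4/7 iff 1/7 = 4/7
(φ iff ψ) implies (ψ iff φ) = 4/7 implies 4/7 = 1
not ((φ iff ψ) implies (ψ iff φ)) = not 1 = 0
(not ψ implies ((χ iff χ) implies not ψ)) iff not ((φ iff ψ) implies (ψ iff φ)) = 1 iff 0 = 0
not ((not ψ implies ((χ iff χ) implies not ψ)) iff not ((φ iff ψ) implies (ψ iff φ))) = not 0 = 1
((((φ iff (φ implies φ)) implies (φ iff ψ)) implies not (φ iff (χ implies χ))) iff not not (φ iff φ)) iff not ((not ψ implies ((χ iff χ) implies not ψ)) iff not ((φ iff ψ) implies (ψ iff φ))) = 6/7 iff 1 = 6/7
((((χ iff (ψ implies φ)) iff (χ implies ψ)) iff (χ iff φ)) implies ((((φ iff (ψ implies χ)) iff ((φ implies φ) implies φ)) implies ((ψ iff φ) iff not χ)) implies ((φ implies ψ) implies not ψ))) iff (((((φ iff (φ implies φ)) implies (φ iff ψ)) implies not (φ iff (χ implies χ))) iff not not (φ iff φ)) iff not ((not ψ implies ((χ iff χ) implies not ψ)) iff not ((φ iff ψ) implies (ψ iff φ)))) = 4/7 iff 6/7 = 5/7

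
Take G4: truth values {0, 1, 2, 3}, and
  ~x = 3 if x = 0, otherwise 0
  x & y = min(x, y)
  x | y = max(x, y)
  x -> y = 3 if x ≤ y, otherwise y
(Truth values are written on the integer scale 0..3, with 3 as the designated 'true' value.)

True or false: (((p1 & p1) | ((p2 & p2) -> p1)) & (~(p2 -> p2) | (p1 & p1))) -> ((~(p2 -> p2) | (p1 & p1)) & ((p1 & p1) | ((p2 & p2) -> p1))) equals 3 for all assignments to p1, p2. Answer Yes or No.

p1 = 0, p2 = 0 ↦ 3
p1 = 0, p2 = 1 ↦ 3
p1 = 0, p2 = 2 ↦ 3
p1 = 0, p2 = 3 ↦ 3
p1 = 1, p2 = 0 ↦ 3
p1 = 1, p2 = 1 ↦ 3
p1 = 1, p2 = 2 ↦ 3
p1 = 1, p2 = 3 ↦ 3
p1 = 2, p2 = 0 ↦ 3
p1 = 2, p2 = 1 ↦ 3
p1 = 2, p2 = 2 ↦ 3
p1 = 2, p2 = 3 ↦ 3
p1 = 3, p2 = 0 ↦ 3
p1 = 3, p2 = 1 ↦ 3
p1 = 3, p2 = 2 ↦ 3
p1 = 3, p2 = 3 ↦ 3
Every assignment gives a value ≥ 3.

Yes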